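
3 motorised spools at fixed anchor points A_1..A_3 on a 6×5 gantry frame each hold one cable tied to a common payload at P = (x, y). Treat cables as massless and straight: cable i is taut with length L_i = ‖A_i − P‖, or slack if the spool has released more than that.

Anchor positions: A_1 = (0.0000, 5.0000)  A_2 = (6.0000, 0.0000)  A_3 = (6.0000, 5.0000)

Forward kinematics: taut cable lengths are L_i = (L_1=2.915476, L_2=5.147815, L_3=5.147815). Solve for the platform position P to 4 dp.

(1.5000, 2.5000)

circle eqns → linear via eq_j − eq_1; set c_j = A_j·A_j − L_j²
c_1 = 0.0000+25.0000−8.5000 = 16.5000
-12.0000·x + 10.0000·y = c_1−c_2 = 7.0000
-12.0000·x + 0.0000·y = c_1−c_3 = -18.0000
solve first two rows → x=1.5000, y=2.5000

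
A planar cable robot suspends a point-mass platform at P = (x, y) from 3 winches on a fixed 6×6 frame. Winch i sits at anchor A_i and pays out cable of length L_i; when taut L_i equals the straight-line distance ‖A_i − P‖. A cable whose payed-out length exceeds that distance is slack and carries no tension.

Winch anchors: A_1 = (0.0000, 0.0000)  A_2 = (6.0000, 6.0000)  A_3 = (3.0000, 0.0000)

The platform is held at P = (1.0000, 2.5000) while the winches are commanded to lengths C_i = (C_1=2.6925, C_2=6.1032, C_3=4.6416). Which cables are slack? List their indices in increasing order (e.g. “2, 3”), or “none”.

3

i=1: geometric 2.6926 vs commanded 2.6925 ⇒ taut
i=2: geometric 6.1033 vs commanded 6.1032 ⇒ taut
i=3: geometric 3.2016 vs commanded 4.6416 ⇒ slack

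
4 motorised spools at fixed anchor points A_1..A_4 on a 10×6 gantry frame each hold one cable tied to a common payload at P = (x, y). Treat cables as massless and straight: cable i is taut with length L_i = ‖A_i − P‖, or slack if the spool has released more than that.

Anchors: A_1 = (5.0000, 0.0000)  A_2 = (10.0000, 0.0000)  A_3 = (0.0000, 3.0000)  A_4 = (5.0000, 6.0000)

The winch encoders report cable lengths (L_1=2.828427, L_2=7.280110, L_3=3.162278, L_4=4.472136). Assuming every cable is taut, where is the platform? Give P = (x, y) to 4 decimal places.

expand ‖A_i−P‖²=L_i² and subtract eq 1 (k_i ≔ ‖A_i‖²−L_i²)
k_1 = 25.0000+0.0000−8.0000 = 17.0000
eq1−eq2 → [-10.0000  0.0000]·P = -30.0000
eq1−eq3 → [10.0000  -6.0000]·P = 18.0000
eq1−eq4 → [0.0000  -12.0000]·P = -24.0000
2×2 solve → P = (3.0000, 2.0000)
check cable 4: ‖A_4−P‖² = 20.0000 ≈ L_4² = 20.0000 ✓

(3.0000, 2.0000)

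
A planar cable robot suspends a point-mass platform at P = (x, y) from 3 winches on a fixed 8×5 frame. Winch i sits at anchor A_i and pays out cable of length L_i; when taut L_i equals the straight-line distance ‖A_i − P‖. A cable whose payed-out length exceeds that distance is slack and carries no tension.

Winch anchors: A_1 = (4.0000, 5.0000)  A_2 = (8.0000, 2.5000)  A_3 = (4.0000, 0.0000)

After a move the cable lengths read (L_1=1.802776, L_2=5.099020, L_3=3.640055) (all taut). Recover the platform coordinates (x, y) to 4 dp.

(3.0000, 3.5000)

each cable: (A_i−P)·(A_i−P) = L_i²; let q_i = ‖A_i‖²−L_i²
q_1 = 16.0000+25.0000−3.2500 = 37.7500
row 1: -8.0000x + 5.0000y = -6.5000  (q_2=44.2500)
row 2: 0.0000x + 10.0000y = 35.0000  (q_3=2.7500)
Cramer on rows 1–2 → x = 3.0000, y = 3.5000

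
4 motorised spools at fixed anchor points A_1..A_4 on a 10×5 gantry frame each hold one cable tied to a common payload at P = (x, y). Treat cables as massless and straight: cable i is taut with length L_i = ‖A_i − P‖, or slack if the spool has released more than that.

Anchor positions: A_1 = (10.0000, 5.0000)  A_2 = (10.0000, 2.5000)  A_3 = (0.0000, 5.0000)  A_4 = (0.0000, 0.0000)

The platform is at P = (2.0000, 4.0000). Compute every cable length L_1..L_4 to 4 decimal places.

L_1: Δ = A_1−P = (8.0000, 1.0000) → ‖Δ‖ = √65.0000 = 8.0623
L_2: Δ = A_2−P = (8.0000, -1.5000) → ‖Δ‖ = √66.2500 = 8.1394
L_3: Δ = A_3−P = (-2.0000, 1.0000) → ‖Δ‖ = √5.0000 = 2.2361
L_4: Δ = A_4−P = (-2.0000, -4.0000) → ‖Δ‖ = √20.0000 = 4.4721

(8.0623, 8.1394, 2.2361, 4.4721)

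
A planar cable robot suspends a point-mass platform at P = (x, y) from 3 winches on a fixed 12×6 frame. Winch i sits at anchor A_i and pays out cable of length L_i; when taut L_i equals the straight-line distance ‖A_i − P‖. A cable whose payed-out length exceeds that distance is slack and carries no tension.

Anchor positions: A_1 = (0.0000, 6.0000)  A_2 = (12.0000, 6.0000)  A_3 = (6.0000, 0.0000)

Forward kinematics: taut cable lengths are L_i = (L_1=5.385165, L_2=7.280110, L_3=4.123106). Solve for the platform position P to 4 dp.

circle eqns → linear via eq_j − eq_1; set c_j = A_j·A_j − L_j²
c_1 = 0.0000+36.0000−29.0000 = 7.0000
-24.0000·x + 0.0000·y = c_1−c_2 = -120.0000
-12.0000·x + 12.0000·y = c_1−c_3 = -12.0000
solve first two rows → x=5.0000, y=4.0000

(5.0000, 4.0000)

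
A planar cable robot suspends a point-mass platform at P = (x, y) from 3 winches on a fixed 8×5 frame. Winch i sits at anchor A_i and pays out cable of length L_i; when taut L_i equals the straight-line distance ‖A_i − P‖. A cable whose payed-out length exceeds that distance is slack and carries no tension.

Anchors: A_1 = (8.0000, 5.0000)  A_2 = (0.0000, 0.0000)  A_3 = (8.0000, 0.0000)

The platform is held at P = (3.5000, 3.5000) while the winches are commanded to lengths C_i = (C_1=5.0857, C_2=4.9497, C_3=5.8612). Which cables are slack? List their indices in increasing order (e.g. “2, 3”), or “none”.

1, 3

cable 1: √((4.5000)²+(1.5000)²)=4.7434, C_1=5.0857: slack
cable 2: √((-3.5000)²+(-3.5000)²)=4.9497, C_2=4.9497: taut
cable 3: √((4.5000)²+(-3.5000)²)=5.7009, C_3=5.8612: slack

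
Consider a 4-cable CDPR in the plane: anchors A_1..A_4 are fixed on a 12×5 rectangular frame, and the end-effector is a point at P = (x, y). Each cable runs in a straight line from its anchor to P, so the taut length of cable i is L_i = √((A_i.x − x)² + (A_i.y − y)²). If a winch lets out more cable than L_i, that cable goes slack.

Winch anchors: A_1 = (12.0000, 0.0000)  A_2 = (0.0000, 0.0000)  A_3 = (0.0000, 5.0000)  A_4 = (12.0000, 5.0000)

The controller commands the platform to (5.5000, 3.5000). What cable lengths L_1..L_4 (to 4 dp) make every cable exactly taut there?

cable 1: Δx=6.5000, Δy=-3.5000; L_1 = √(Δx²+Δy²) = 7.3824
cable 2: Δx=-5.5000, Δy=-3.5000; L_2 = √(Δx²+Δy²) = 6.5192
cable 3: Δx=-5.5000, Δy=1.5000; L_3 = √(Δx²+Δy²) = 5.7009
cable 4: Δx=6.5000, Δy=1.5000; L_4 = √(Δx²+Δy²) = 6.6708

(7.3824, 6.5192, 5.7009, 6.6708)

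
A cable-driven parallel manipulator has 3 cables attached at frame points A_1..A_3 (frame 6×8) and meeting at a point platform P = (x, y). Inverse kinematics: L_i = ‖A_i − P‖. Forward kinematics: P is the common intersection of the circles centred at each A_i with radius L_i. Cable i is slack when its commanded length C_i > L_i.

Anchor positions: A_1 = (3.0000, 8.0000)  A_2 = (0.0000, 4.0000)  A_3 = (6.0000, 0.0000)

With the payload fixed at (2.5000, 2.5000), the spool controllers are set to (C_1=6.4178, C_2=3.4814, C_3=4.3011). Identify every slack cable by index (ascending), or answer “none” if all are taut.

1, 2

cable 1: L_1 = ‖A_1−P‖ = 5.5227;  C_1 = 6.4178 → slack
cable 2: L_2 = ‖A_2−P‖ = 2.9155;  C_2 = 3.4814 → slack
cable 3: L_3 = ‖A_3−P‖ = 4.3012;  C_3 = 4.3011 → taut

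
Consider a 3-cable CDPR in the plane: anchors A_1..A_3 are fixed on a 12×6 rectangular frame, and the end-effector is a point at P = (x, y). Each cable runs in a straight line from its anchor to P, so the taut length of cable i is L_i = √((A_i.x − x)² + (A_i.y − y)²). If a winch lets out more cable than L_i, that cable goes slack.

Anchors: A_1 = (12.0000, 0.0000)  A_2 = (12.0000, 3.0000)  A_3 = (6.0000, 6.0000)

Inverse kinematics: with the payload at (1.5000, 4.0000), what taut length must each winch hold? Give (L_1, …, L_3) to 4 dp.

L_1 = √((12.0000−1.5000)² + (0.0000−4.0000)²) = 11.2361
L_2 = √((12.0000−1.5000)² + (3.0000−4.0000)²) = 10.5475
L_3 = √((6.0000−1.5000)² + (6.0000−4.0000)²) = 4.9244

(11.2361, 10.5475, 4.9244)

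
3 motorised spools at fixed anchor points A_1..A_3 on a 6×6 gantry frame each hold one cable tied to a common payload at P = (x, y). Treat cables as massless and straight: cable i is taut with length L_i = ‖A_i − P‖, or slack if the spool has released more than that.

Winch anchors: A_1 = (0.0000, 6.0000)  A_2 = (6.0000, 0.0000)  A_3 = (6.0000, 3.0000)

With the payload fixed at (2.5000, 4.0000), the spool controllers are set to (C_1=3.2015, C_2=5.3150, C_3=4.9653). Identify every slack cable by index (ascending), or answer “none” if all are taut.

i=1: geometric 3.2016 vs commanded 3.2015 ⇒ taut
i=2: geometric 5.3151 vs commanded 5.3150 ⇒ taut
i=3: geometric 3.6401 vs commanded 4.9653 ⇒ slack

3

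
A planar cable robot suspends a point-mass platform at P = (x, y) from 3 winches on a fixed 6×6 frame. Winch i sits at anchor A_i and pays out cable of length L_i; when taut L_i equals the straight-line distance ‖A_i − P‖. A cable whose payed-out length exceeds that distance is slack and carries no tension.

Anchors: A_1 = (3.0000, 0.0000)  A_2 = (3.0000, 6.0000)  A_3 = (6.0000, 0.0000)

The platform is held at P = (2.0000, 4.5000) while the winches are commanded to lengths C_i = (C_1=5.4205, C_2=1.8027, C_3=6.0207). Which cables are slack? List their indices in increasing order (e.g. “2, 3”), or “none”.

1

cable 1: L_1 = ‖A_1−P‖ = 4.6098;  C_1 = 5.4205 → slack
cable 2: L_2 = ‖A_2−P‖ = 1.8028;  C_2 = 1.8027 → taut
cable 3: L_3 = ‖A_3−P‖ = 6.0208;  C_3 = 6.0207 → taut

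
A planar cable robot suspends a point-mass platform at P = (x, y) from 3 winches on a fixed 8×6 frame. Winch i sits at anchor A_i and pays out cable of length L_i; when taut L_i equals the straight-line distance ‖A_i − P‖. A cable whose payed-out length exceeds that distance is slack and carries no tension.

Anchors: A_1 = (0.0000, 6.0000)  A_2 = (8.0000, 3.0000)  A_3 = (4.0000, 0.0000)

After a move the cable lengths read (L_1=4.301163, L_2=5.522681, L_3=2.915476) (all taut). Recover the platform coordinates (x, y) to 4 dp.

(2.5000, 2.5000)

expand ‖A_i−P‖²=L_i² and subtract eq 1 (c_i ≔ ‖A_i‖²−L_i²)
c_1 = 0.0000+36.0000−18.5000 = 17.5000
eq1−eq2 → [-16.0000  6.0000]·P = -25.0000
eq1−eq3 → [-8.0000  12.0000]·P = 10.0000
2×2 solve → P = (2.5000, 2.5000)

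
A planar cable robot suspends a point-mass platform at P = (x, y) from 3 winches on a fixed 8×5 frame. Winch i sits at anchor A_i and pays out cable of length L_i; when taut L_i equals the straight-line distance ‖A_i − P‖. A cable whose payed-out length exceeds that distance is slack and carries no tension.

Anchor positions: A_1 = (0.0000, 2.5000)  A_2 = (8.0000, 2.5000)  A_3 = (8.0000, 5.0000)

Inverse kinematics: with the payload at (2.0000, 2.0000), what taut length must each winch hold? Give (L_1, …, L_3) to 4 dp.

L_1 = √((0.0000−2.0000)² + (2.5000−2.0000)²) = 2.0616
L_2 = √((8.0000−2.0000)² + (2.5000−2.0000)²) = 6.0208
L_3 = √((8.0000−2.0000)² + (5.0000−2.0000)²) = 6.7082

(2.0616, 6.0208, 6.7082)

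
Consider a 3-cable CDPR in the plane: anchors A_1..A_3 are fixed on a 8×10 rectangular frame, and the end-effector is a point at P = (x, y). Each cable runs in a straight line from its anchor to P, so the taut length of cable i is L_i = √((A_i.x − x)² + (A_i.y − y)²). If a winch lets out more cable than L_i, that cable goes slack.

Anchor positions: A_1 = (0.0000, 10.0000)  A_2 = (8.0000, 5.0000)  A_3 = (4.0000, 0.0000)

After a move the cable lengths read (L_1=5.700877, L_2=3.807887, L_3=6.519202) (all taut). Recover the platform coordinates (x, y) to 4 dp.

(4.5000, 6.5000)

circle eqns → linear via eq_j − eq_1; set q_j = A_j·A_j − L_j²
q_1 = 0.0000+100.0000−32.5000 = 67.5000
-16.0000·x + 10.0000·y = q_1−q_2 = -7.0000
-8.0000·x + 20.0000·y = q_1−q_3 = 94.0000
solve first two rows → x=4.5000, y=6.5000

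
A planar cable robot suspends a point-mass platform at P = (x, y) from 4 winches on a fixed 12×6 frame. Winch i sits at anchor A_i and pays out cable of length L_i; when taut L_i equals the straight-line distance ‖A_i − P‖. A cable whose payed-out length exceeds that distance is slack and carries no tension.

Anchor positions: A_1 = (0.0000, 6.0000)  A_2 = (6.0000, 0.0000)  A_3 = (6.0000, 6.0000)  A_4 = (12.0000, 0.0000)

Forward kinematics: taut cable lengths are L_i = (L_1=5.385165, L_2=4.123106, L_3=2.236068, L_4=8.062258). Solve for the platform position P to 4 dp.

(5.0000, 4.0000)

expand ‖A_i−P‖²=L_i² and subtract eq 1 (c_i ≔ ‖A_i‖²−L_i²)
c_1 = 0.0000+36.0000−29.0000 = 7.0000
eq1−eq2 → [-12.0000  12.0000]·P = -12.0000
eq1−eq3 → [-12.0000  0.0000]·P = -60.0000
eq1−eq4 → [-24.0000  12.0000]·P = -72.0000
2×2 solve → P = (5.0000, 4.0000)
check cable 4: ‖A_4−P‖² = 65.0000 ≈ L_4² = 65.0000 ✓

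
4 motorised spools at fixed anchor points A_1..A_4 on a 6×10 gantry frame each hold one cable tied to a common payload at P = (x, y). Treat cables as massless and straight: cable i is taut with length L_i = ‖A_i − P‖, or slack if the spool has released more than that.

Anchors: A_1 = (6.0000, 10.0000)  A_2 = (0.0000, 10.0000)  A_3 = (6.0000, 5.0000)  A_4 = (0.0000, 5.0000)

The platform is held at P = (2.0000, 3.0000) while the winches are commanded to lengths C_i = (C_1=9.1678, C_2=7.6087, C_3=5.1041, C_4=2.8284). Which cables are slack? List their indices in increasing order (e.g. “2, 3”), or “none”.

i=1: geometric 8.0623 vs commanded 9.1678 ⇒ slack
i=2: geometric 7.2801 vs commanded 7.6087 ⇒ slack
i=3: geometric 4.4721 vs commanded 5.1041 ⇒ slack
i=4: geometric 2.8284 vs commanded 2.8284 ⇒ taut

1, 2, 3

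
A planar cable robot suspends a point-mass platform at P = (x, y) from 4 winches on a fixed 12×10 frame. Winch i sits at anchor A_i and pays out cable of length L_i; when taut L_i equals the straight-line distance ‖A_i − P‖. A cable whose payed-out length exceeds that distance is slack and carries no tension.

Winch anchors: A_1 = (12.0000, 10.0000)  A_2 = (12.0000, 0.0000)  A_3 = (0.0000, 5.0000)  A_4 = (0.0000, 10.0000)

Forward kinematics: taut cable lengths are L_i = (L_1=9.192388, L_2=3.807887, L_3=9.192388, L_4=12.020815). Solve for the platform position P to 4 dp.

expand ‖A_i−P‖²=L_i² and subtract eq 1 (c_i ≔ ‖A_i‖²−L_i²)
c_1 = 144.0000+100.0000−84.5000 = 159.5000
eq1−eq2 → [0.0000  20.0000]·P = 30.0000
eq1−eq3 → [24.0000  10.0000]·P = 219.0000
eq1−eq4 → [24.0000  0.0000]·P = 204.0000
2×2 solve → P = (8.5000, 1.5000)
check cable 4: ‖A_4−P‖² = 144.5000 ≈ L_4² = 144.5000 ✓

(8.5000, 1.5000)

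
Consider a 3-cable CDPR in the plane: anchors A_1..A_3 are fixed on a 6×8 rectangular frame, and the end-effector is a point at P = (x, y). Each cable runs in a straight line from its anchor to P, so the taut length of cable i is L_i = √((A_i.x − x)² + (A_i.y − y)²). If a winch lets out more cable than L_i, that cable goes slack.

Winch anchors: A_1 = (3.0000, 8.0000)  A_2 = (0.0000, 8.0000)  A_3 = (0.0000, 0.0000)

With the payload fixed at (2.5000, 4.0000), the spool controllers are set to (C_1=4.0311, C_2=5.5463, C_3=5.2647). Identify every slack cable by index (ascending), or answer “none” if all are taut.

i=1: geometric 4.0311 vs commanded 4.0311 ⇒ taut
i=2: geometric 4.7170 vs commanded 5.5463 ⇒ slack
i=3: geometric 4.7170 vs commanded 5.2647 ⇒ slack

2, 3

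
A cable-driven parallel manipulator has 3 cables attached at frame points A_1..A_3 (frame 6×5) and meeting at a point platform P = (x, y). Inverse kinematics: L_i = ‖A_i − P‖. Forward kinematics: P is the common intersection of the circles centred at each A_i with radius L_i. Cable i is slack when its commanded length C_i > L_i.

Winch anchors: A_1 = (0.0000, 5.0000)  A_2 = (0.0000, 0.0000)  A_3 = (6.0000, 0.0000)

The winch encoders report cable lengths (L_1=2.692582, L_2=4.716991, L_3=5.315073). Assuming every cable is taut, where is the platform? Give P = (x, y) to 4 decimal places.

expand ‖A_i−P‖²=L_i² and subtract eq 1 (k_i ≔ ‖A_i‖²−L_i²)
k_1 = 0.0000+25.0000−7.2500 = 17.7500
eq1−eq2 → [0.0000  10.0000]·P = 40.0000
eq1−eq3 → [-12.0000  10.0000]·P = 10.0000
2×2 solve → P = (2.5000, 4.0000)

(2.5000, 4.0000)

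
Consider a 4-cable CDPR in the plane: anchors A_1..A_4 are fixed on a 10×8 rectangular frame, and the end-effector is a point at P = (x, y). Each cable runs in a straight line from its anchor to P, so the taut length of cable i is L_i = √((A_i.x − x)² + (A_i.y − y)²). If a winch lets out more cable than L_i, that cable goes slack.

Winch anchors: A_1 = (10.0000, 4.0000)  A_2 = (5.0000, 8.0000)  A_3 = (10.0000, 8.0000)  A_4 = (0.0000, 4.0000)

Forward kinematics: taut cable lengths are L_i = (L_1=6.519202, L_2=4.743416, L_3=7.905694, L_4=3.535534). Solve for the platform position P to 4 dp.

each cable: (A_i−P)·(A_i−P) = L_i²; let c_i = ‖A_i‖²−L_i²
c_1 = 100.0000+16.0000−42.5000 = 73.5000
row 1: 10.0000x − 8.0000y = 7.0000  (c_2=66.5000)
row 2: 0.0000x − 8.0000y = -28.0000  (c_3=101.5000)
row 3: 20.0000x + 0.0000y = 70.0000  (c_4=3.5000)
Cramer on rows 1–2 → x = 3.5000, y = 3.5000
check cable 4: ‖A_4−P‖² = 12.5000 ≈ L_4² = 12.5000 ✓

(3.5000, 3.5000)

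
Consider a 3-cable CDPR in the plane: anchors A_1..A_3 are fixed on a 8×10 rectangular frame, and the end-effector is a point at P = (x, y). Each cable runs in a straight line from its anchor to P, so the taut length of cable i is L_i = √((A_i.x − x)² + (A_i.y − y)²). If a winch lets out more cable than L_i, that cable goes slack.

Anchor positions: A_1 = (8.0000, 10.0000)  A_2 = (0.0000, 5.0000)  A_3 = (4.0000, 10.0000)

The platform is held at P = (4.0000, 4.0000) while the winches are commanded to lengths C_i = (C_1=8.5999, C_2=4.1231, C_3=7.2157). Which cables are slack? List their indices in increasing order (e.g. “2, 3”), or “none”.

cable 1: √((4.0000)²+(6.0000)²)=7.2111, C_1=8.5999: slack
cable 2: √((-4.0000)²+(1.0000)²)=4.1231, C_2=4.1231: taut
cable 3: √((0.0000)²+(6.0000)²)=6.0000, C_3=7.2157: slack

1, 3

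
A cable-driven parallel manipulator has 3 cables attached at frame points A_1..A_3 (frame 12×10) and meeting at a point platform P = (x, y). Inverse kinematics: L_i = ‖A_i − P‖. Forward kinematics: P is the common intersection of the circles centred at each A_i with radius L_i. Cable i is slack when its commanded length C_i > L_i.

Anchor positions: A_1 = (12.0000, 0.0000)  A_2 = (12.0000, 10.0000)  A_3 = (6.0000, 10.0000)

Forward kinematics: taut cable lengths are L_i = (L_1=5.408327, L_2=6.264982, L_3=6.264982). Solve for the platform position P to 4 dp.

circle eqns → linear via eq_j − eq_1; set k_j = A_j·A_j − L_j²
k_1 = 144.0000+0.0000−29.2500 = 114.7500
0.0000·x − 20.0000·y = k_1−k_2 = -90.0000
12.0000·x − 20.0000·y = k_1−k_3 = 18.0000
solve first two rows → x=9.0000, y=4.5000

(9.0000, 4.5000)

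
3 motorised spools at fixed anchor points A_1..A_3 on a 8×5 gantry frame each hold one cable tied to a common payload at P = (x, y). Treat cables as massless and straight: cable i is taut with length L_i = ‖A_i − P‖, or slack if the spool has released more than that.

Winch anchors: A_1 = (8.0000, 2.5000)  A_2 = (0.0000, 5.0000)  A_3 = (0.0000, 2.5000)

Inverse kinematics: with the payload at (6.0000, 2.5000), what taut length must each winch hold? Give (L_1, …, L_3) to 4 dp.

(2.0000, 6.5000, 6.0000)

L_1: Δ = A_1−P = (2.0000, 0.0000) → ‖Δ‖ = √4.0000 = 2.0000
L_2: Δ = A_2−P = (-6.0000, 2.5000) → ‖Δ‖ = √42.2500 = 6.5000
L_3: Δ = A_3−P = (-6.0000, 0.0000) → ‖Δ‖ = √36.0000 = 6.0000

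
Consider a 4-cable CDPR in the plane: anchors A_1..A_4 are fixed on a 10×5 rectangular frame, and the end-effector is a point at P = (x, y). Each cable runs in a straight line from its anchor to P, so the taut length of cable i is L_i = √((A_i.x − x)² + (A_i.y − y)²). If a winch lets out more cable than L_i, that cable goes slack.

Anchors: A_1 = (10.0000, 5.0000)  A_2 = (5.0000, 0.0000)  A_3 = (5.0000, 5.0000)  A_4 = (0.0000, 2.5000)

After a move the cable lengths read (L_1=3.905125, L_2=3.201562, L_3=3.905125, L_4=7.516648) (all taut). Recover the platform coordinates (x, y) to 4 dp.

(7.5000, 2.0000)

expand ‖A_i−P‖²=L_i² and subtract eq 1 (q_i ≔ ‖A_i‖²−L_i²)
q_1 = 100.0000+25.0000−15.2500 = 109.7500
eq1−eq2 → [10.0000  10.0000]·P = 95.0000
eq1−eq3 → [10.0000  0.0000]·P = 75.0000
eq1−eq4 → [20.0000  5.0000]·P = 160.0000
2×2 solve → P = (7.5000, 2.0000)
check cable 4: ‖A_4−P‖² = 56.5000 ≈ L_4² = 56.5000 ✓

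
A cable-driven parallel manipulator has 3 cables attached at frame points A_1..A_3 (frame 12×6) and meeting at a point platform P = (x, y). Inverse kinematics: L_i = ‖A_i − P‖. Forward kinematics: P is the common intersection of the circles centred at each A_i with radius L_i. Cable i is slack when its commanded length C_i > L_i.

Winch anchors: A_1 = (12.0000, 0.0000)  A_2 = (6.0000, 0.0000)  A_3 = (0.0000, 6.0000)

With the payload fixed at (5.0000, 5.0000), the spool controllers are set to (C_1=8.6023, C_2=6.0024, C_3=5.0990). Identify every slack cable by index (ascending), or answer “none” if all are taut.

2

cable 1: √((7.0000)²+(-5.0000)²)=8.6023, C_1=8.6023: taut
cable 2: √((1.0000)²+(-5.0000)²)=5.0990, C_2=6.0024: slack
cable 3: √((-5.0000)²+(1.0000)²)=5.0990, C_3=5.0990: taut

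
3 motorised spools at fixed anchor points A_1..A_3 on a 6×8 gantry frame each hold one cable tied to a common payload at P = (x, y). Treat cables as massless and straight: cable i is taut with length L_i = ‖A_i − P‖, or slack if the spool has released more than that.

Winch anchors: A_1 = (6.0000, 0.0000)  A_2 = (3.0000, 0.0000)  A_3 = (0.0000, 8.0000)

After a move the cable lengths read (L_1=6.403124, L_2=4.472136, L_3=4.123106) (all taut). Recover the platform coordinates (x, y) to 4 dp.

each cable: (A_i−P)·(A_i−P) = L_i²; let q_i = ‖A_i‖²−L_i²
q_1 = 36.0000+0.0000−41.0000 = -5.0000
row 1: 6.0000x + 0.0000y = 6.0000  (q_2=-11.0000)
row 2: 12.0000x − 16.0000y = -52.0000  (q_3=47.0000)
Cramer on rows 1–2 → x = 1.0000, y = 4.0000

(1.0000, 4.0000)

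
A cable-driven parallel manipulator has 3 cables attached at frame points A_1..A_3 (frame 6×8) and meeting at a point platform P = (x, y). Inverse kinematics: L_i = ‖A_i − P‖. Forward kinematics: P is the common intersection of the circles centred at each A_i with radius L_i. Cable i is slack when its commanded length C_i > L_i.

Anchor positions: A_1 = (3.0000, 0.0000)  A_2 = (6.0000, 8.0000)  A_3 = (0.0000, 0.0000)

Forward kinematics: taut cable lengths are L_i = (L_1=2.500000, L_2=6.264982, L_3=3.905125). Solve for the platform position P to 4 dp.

each cable: (A_i−P)·(A_i−P) = L_i²; let k_i = ‖A_i‖²−L_i²
k_1 = 9.0000+0.0000−6.2500 = 2.7500
row 1: -6.0000x − 16.0000y = -58.0000  (k_2=60.7500)
row 2: 6.0000x + 0.0000y = 18.0000  (k_3=-15.2500)
Cramer on rows 1–2 → x = 3.0000, y = 2.5000

(3.0000, 2.5000)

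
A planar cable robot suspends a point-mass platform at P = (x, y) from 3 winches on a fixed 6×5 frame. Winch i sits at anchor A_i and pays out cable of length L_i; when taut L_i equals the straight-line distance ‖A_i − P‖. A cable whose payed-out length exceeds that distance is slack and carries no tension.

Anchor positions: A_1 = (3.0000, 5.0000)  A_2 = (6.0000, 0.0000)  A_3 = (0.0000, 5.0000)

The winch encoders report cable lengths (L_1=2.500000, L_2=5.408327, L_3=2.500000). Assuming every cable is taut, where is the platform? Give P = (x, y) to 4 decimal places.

circle eqns → linear via eq_j − eq_1; set q_j = A_j·A_j − L_j²
q_1 = 9.0000+25.0000−6.2500 = 27.7500
-6.0000·x + 10.0000·y = q_1−q_2 = 21.0000
6.0000·x + 0.0000·y = q_1−q_3 = 9.0000
solve first two rows → x=1.5000, y=3.0000

(1.5000, 3.0000)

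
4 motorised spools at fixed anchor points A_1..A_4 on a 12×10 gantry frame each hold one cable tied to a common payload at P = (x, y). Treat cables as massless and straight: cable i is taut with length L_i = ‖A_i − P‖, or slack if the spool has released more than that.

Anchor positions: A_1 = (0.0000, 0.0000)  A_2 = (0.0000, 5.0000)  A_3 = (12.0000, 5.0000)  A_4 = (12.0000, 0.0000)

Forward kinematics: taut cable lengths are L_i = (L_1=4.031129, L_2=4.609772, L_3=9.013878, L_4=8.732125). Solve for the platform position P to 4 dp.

expand ‖A_i−P‖²=L_i² and subtract eq 1 (k_i ≔ ‖A_i‖²−L_i²)
k_1 = 0.0000+0.0000−16.2500 = -16.2500
eq1−eq2 → [0.0000  -10.0000]·P = -20.0000
eq1−eq3 → [-24.0000  -10.0000]·P = -104.0000
eq1−eq4 → [-24.0000  0.0000]·P = -84.0000
2×2 solve → P = (3.5000, 2.0000)
check cable 4: ‖A_4−P‖² = 76.2500 ≈ L_4² = 76.2500 ✓

(3.5000, 2.0000)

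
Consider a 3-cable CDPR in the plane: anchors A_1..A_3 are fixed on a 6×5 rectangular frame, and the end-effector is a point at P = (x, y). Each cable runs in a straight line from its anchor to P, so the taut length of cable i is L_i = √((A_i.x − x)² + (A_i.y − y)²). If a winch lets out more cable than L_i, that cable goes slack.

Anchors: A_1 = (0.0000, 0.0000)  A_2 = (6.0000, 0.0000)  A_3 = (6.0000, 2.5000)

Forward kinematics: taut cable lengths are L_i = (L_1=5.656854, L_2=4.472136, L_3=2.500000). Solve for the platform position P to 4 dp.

(4.0000, 4.0000)

circle eqns → linear via eq_j − eq_1; set k_j = A_j·A_j − L_j²
k_1 = 0.0000+0.0000−32.0000 = -32.0000
-12.0000·x + 0.0000·y = k_1−k_2 = -48.0000
-12.0000·x − 5.0000·y = k_1−k_3 = -68.0000
solve first two rows → x=4.0000, y=4.0000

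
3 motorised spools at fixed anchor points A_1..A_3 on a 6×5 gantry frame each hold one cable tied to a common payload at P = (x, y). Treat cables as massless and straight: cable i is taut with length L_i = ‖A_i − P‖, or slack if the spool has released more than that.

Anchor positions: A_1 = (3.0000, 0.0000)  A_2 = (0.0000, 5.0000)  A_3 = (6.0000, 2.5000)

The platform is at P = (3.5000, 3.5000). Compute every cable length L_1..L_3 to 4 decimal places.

L_1: Δ = A_1−P = (-0.5000, -3.5000) → ‖Δ‖ = √12.5000 = 3.5355
L_2: Δ = A_2−P = (-3.5000, 1.5000) → ‖Δ‖ = √14.5000 = 3.8079
L_3: Δ = A_3−P = (2.5000, -1.0000) → ‖Δ‖ = √7.2500 = 2.6926

(3.5355, 3.8079, 2.6926)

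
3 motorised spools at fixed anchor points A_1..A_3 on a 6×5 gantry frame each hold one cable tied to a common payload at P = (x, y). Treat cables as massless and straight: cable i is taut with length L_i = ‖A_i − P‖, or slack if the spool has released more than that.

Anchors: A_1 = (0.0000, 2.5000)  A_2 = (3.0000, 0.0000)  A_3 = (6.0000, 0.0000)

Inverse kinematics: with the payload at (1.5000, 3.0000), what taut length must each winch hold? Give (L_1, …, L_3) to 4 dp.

L_1 = √((0.0000−1.5000)² + (2.5000−3.0000)²) = 1.5811
L_2 = √((3.0000−1.5000)² + (0.0000−3.0000)²) = 3.3541
L_3 = √((6.0000−1.5000)² + (0.0000−3.0000)²) = 5.4083

(1.5811, 3.3541, 5.4083)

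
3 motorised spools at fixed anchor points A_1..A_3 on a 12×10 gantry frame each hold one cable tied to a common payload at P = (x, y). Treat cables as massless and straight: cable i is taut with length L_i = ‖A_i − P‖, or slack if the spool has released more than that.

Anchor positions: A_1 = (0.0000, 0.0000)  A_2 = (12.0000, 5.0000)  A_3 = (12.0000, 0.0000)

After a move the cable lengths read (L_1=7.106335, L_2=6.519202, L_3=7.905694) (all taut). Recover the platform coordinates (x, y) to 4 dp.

each cable: (A_i−P)·(A_i−P) = L_i²; let k_i = ‖A_i‖²−L_i²
k_1 = 0.0000+0.0000−50.5000 = -50.5000
row 1: -24.0000x − 10.0000y = -177.0000  (k_2=126.5000)
row 2: -24.0000x + 0.0000y = -132.0000  (k_3=81.5000)
Cramer on rows 1–2 → x = 5.5000, y = 4.5000

(5.5000, 4.5000)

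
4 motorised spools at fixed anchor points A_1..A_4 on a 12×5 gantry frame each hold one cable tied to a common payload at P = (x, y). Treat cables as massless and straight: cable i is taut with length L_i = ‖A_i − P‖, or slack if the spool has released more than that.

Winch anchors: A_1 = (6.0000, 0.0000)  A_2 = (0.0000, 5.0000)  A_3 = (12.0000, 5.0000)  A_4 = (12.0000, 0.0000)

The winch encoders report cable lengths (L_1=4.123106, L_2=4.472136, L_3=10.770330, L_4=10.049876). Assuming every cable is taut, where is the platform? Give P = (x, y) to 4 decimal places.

each cable: (A_i−P)·(A_i−P) = L_i²; let c_i = ‖A_i‖²−L_i²
c_1 = 36.0000+0.0000−17.0000 = 19.0000
row 1: 12.0000x − 10.0000y = 14.0000  (c_2=5.0000)
row 2: -12.0000x − 10.0000y = -34.0000  (c_3=53.0000)
row 3: -12.0000x + 0.0000y = -24.0000  (c_4=43.0000)
Cramer on rows 1–2 → x = 2.0000, y = 1.0000
check cable 4: ‖A_4−P‖² = 101.0000 ≈ L_4² = 101.0000 ✓

(2.0000, 1.0000)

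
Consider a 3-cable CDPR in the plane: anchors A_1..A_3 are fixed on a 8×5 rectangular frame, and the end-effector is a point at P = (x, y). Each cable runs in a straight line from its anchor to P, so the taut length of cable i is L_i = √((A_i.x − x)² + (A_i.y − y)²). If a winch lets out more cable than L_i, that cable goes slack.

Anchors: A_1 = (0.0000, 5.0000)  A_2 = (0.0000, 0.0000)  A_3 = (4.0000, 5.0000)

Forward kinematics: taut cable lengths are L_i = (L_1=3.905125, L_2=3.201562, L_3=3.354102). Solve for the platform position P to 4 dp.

(2.5000, 2.0000)

expand ‖A_i−P‖²=L_i² and subtract eq 1 (c_i ≔ ‖A_i‖²−L_i²)
c_1 = 0.0000+25.0000−15.2500 = 9.7500
eq1−eq2 → [0.0000  10.0000]·P = 20.0000
eq1−eq3 → [-8.0000  0.0000]·P = -20.0000
2×2 solve → P = (2.5000, 2.0000)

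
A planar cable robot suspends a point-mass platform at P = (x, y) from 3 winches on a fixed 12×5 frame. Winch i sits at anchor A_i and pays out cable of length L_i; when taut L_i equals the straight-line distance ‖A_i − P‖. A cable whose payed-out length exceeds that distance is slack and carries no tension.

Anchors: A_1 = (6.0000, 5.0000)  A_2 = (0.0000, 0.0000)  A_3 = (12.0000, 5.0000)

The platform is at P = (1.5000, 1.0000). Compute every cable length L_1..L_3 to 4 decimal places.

(6.0208, 1.8028, 11.2361)

cable 1: Δx=4.5000, Δy=4.0000; L_1 = √(Δx²+Δy²) = 6.0208
cable 2: Δx=-1.5000, Δy=-1.0000; L_2 = √(Δx²+Δy²) = 1.8028
cable 3: Δx=10.5000, Δy=4.0000; L_3 = √(Δx²+Δy²) = 11.2361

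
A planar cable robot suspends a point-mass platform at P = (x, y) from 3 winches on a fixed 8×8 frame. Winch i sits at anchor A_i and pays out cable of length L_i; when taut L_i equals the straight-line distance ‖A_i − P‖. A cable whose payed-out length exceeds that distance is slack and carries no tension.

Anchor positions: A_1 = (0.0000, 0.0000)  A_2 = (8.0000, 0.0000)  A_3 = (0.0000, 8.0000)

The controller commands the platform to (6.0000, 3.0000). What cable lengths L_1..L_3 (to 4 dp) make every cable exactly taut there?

cable 1: Δx=-6.0000, Δy=-3.0000; L_1 = √(Δx²+Δy²) = 6.7082
cable 2: Δx=2.0000, Δy=-3.0000; L_2 = √(Δx²+Δy²) = 3.6056
cable 3: Δx=-6.0000, Δy=5.0000; L_3 = √(Δx²+Δy²) = 7.8102

(6.7082, 3.6056, 7.8102)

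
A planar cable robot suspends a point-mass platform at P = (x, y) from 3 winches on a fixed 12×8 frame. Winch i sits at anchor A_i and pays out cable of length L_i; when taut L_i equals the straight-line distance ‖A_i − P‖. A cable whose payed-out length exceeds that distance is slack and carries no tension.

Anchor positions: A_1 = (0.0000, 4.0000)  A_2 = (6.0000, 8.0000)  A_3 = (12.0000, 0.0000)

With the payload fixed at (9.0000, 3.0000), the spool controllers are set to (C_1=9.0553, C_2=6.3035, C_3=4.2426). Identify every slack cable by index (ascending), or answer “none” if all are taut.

2

cable 1: √((-9.0000)²+(1.0000)²)=9.0554, C_1=9.0553: taut
cable 2: √((-3.0000)²+(5.0000)²)=5.8310, C_2=6.3035: slack
cable 3: √((3.0000)²+(-3.0000)²)=4.2426, C_3=4.2426: taut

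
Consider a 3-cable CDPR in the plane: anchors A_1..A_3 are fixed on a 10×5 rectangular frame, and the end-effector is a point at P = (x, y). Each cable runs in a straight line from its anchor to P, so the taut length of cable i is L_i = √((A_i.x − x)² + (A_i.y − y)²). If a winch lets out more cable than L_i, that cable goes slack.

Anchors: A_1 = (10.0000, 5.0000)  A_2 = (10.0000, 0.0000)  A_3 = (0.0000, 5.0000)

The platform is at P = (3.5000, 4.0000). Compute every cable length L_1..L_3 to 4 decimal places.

L_1 = √((10.0000−3.5000)² + (5.0000−4.0000)²) = 6.5765
L_2 = √((10.0000−3.5000)² + (0.0000−4.0000)²) = 7.6322
L_3 = √((0.0000−3.5000)² + (5.0000−4.0000)²) = 3.6401

(6.5765, 7.6322, 3.6401)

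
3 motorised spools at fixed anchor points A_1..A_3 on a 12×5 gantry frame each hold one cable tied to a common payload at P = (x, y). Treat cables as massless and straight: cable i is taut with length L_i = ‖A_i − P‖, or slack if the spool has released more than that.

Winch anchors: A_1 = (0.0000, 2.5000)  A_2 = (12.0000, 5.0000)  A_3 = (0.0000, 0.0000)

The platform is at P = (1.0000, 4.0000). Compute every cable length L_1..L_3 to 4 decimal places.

(1.8028, 11.0454, 4.1231)

cable 1: Δx=-1.0000, Δy=-1.5000; L_1 = √(Δx²+Δy²) = 1.8028
cable 2: Δx=11.0000, Δy=1.0000; L_2 = √(Δx²+Δy²) = 11.0454
cable 3: Δx=-1.0000, Δy=-4.0000; L_3 = √(Δx²+Δy²) = 4.1231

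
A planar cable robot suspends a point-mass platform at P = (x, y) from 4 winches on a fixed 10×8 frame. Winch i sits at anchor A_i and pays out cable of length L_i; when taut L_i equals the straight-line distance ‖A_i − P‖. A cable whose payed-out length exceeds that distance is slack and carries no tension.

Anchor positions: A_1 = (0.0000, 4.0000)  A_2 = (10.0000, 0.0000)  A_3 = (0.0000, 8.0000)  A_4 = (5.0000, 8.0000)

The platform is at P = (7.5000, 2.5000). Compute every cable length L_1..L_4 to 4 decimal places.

cable 1: Δx=-7.5000, Δy=1.5000; L_1 = √(Δx²+Δy²) = 7.6485
cable 2: Δx=2.5000, Δy=-2.5000; L_2 = √(Δx²+Δy²) = 3.5355
cable 3: Δx=-7.5000, Δy=5.5000; L_3 = √(Δx²+Δy²) = 9.3005
cable 4: Δx=-2.5000, Δy=5.5000; L_4 = √(Δx²+Δy²) = 6.0415

(7.6485, 3.5355, 9.3005, 6.0415)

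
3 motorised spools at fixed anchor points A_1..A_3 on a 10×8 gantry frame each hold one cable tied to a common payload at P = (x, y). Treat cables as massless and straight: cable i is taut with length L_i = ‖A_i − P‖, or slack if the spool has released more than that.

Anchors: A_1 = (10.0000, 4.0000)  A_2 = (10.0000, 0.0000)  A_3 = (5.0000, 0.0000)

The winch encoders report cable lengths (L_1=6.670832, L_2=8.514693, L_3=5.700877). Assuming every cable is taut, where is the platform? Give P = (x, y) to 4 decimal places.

(3.5000, 5.5000)

circle eqns → linear via eq_j − eq_1; set c_j = A_j·A_j − L_j²
c_1 = 100.0000+16.0000−44.5000 = 71.5000
0.0000·x + 8.0000·y = c_1−c_2 = 44.0000
10.0000·x + 8.0000·y = c_1−c_3 = 79.0000
solve first two rows → x=3.5000, y=5.5000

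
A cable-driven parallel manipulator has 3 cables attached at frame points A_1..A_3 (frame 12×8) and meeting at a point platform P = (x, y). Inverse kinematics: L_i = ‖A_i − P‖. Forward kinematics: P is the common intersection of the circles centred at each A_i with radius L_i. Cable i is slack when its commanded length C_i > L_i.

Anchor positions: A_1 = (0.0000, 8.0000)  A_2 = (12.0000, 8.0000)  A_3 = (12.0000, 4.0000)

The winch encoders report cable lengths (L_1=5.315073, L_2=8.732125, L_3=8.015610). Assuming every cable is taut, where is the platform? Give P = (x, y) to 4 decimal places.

circle eqns → linear via eq_j − eq_1; set k_j = A_j·A_j − L_j²
k_1 = 0.0000+64.0000−28.2500 = 35.7500
-24.0000·x + 0.0000·y = k_1−k_2 = -96.0000
-24.0000·x + 8.0000·y = k_1−k_3 = -60.0000
solve first two rows → x=4.0000, y=4.5000

(4.0000, 4.5000)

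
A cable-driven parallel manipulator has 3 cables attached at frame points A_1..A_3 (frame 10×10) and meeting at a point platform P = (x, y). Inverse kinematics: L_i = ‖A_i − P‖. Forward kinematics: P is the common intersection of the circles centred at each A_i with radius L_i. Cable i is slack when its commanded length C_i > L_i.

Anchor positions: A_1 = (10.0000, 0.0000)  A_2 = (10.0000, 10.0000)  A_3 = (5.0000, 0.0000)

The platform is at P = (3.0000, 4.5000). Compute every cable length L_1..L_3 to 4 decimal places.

cable 1: Δx=7.0000, Δy=-4.5000; L_1 = √(Δx²+Δy²) = 8.3217
cable 2: Δx=7.0000, Δy=5.5000; L_2 = √(Δx²+Δy²) = 8.9022
cable 3: Δx=2.0000, Δy=-4.5000; L_3 = √(Δx²+Δy²) = 4.9244

(8.3217, 8.9022, 4.9244)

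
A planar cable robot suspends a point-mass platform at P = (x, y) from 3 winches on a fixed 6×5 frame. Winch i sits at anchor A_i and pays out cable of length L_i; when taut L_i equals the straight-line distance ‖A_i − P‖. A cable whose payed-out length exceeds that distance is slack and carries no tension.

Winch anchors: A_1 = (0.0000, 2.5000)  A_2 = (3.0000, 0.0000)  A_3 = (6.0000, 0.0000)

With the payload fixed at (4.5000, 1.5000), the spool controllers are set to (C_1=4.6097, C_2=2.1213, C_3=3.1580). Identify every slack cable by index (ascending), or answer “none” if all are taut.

i=1: geometric 4.6098 vs commanded 4.6097 ⇒ taut
i=2: geometric 2.1213 vs commanded 2.1213 ⇒ taut
i=3: geometric 2.1213 vs commanded 3.1580 ⇒ slack

3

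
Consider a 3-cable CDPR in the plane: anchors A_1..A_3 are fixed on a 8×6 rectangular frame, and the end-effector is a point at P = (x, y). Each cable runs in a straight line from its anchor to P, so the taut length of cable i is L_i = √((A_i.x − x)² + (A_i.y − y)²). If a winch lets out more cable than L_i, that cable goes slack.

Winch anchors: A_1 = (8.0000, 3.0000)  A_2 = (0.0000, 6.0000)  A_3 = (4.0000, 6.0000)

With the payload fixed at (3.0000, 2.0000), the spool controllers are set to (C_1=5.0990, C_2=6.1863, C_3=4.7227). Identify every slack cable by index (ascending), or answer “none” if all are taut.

2, 3

cable 1: √((5.0000)²+(1.0000)²)=5.0990, C_1=5.0990: taut
cable 2: √((-3.0000)²+(4.0000)²)=5.0000, C_2=6.1863: slack
cable 3: √((1.0000)²+(4.0000)²)=4.1231, C_3=4.7227: slack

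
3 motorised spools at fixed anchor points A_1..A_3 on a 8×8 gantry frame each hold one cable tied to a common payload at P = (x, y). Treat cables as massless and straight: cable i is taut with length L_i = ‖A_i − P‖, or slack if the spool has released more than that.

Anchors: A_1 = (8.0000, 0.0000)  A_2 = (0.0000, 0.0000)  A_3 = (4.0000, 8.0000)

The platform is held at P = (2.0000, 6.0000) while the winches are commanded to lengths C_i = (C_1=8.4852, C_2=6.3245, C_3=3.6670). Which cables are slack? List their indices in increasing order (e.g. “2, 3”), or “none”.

3

i=1: geometric 8.4853 vs commanded 8.4852 ⇒ taut
i=2: geometric 6.3246 vs commanded 6.3245 ⇒ taut
i=3: geometric 2.8284 vs commanded 3.6670 ⇒ slack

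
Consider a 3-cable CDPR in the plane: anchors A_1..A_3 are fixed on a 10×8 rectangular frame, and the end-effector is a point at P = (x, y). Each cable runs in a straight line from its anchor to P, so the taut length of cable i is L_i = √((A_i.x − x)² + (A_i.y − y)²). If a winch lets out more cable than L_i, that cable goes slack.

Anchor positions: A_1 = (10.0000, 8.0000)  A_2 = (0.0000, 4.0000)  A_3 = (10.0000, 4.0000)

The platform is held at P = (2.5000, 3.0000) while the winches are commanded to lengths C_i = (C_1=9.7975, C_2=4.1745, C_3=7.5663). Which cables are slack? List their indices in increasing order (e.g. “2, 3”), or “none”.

1, 2

cable 1: √((7.5000)²+(5.0000)²)=9.0139, C_1=9.7975: slack
cable 2: √((-2.5000)²+(1.0000)²)=2.6926, C_2=4.1745: slack
cable 3: √((7.5000)²+(1.0000)²)=7.5664, C_3=7.5663: taut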